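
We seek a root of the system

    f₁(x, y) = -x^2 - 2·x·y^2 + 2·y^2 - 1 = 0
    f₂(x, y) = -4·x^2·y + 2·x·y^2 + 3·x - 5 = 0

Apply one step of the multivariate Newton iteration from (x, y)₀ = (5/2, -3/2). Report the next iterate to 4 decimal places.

(0.1765, -2.3971)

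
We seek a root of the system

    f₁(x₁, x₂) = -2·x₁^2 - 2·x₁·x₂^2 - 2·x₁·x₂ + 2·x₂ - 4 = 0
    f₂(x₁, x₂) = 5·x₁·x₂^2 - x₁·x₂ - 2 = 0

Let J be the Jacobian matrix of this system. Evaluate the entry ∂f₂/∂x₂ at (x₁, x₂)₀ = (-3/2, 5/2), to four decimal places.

-36.0000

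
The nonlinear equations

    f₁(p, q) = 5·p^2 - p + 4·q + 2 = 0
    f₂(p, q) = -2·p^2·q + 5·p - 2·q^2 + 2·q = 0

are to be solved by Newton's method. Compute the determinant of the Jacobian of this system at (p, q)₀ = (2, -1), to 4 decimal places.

-90.0000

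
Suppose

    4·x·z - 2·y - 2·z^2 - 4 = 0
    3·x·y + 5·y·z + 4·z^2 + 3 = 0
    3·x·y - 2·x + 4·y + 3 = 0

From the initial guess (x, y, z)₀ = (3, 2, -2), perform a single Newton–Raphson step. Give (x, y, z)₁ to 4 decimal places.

(1.0865, 0.8195, -0.8835)

At (3, 2, -2): F = (-40.0000, 17.0000, 23.0000).
Jacobian J = [[4·z, -2, 4·x - 4·z], [3·y, 3·x + 5·z, 5·y + 8·z], [3·y - 2, 3·x + 4, 0]].
At the point, J = [[-8.0000, -2.0000, 20.0000], [6.0000, -1.0000, -6.0000], [4.0000, 13.0000, 0.0000]] (det J = 1064.0000).
Solving J·Δ = −F gives Δ = (-1.9135, -1.1805, 1.1165).
Then the next iterate is (x, y, z)₁ = (1.0865, 0.8195, -0.8835).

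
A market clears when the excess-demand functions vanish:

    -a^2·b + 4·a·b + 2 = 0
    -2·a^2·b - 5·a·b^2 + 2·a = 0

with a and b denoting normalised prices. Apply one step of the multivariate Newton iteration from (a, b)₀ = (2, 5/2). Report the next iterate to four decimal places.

(3.9391, -0.5000)

At (2, 5/2): F = (12.0000, -78.5000).
Jacobian J = [[-2·a·b + 4·b, -a^2 + 4·a], [-4·a·b - 5·b^2 + 2, -2·a^2 - 10·a·b]].
At the point, J = [[0.0000, 4.0000], [-49.2500, -58.0000]] (det J = 197.0000).
Solving J·Δ = −F gives Δ = (1.9391, -3.0000).
Then the next iterate is (a, b)₁ = (3.9391, -0.5000).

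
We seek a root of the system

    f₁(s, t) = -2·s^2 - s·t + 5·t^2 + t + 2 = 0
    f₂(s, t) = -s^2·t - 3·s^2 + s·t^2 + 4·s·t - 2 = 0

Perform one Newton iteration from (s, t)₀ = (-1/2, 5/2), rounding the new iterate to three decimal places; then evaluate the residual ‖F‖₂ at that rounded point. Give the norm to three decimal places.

At (-1/2, 5/2): F = (36.500, -11.500).
Jacobian J = [[-4·s - t, -s + 10·t + 1], [-2·s·t - 6·s + t^2 + 4·t, -s^2 + 2·s·t + 4·s]].
At the point, J = [[-0.500, 26.500], [21.750, -4.750]] (det J = -574.000).
Solving J·Δ = −F gives Δ = (0.229, -1.373).
Then the next iterate is (s, t)₁ = (-0.271, 1.127).
Re-evaluating at (-0.271, 1.127): F = (9.63618, -3.86896), so ‖F‖₂ = 10.384.

10.384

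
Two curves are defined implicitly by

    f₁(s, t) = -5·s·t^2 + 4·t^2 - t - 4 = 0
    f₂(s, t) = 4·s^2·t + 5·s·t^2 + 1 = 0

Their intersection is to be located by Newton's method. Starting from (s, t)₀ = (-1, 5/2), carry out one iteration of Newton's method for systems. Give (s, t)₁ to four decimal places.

(-0.0465, 2.0465)

At (-1, 5/2): F = (49.7500, -20.2500).
Jacobian J = [[-5·t^2, -10·s·t + 8·t - 1], [8·s·t + 5·t^2, 4·s^2 + 10·s·t]].
At the point, J = [[-31.2500, 44.0000], [11.2500, -21.0000]] (det J = 161.2500).
Solving J·Δ = −F gives Δ = (0.9535, -0.4535).
Then the next iterate is (s, t)₁ = (-0.0465, 2.0465).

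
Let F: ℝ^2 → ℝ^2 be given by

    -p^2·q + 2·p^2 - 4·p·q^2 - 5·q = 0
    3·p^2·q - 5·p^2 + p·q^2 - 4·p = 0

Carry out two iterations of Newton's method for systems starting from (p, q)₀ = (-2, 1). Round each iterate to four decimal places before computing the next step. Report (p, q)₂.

(-1.1198, 0.6046)

At (-2, 1): F = (7.0000, -2.0000).
Jacobian J = [[-2·p·q + 4·p - 4·q^2, -p^2 - 8·p·q - 5], [6·p·q - 10·p + q^2 - 4, 3·p^2 + 2·p·q]].
At the point, J = [[-8.0000, 7.0000], [5.0000, 8.0000]] (det J = -99.0000).
Solving J·Δ = −F gives Δ = (0.7071, -0.1919).
Then the next iterate is (p, q)₁ = (-1.2929, 0.8081).
Round to (-1.2929, 0.8081) and repeat: F = (1.329056, 0.021788), J = [[-5.694117, 1.686750], [3.313271, 2.925186]].
Δ = (0.1731, -0.2035), so (p, q)₂ = (-1.1198, 0.6046).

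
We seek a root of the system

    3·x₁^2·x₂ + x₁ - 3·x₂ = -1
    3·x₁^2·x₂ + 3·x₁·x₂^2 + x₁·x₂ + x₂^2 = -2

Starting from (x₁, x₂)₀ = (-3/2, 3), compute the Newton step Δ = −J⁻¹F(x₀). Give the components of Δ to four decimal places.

At (-3/2, 3): F = (10.7500, -13.7500).
Jacobian J = [[6·x₁·x₂ + 1, 3·x₁^2 - 3], [6·x₁·x₂ + 3·x₂^2 + x₂, 3·x₁^2 + 6·x₁·x₂ + x₁ + 2·x₂]].
At the point, J = [[-26.0000, 3.7500], [3.0000, -15.7500]] (det J = 398.2500).
Solving J·Δ = −F gives Δ = (0.2957, -0.8167).

(0.2957, -0.8167)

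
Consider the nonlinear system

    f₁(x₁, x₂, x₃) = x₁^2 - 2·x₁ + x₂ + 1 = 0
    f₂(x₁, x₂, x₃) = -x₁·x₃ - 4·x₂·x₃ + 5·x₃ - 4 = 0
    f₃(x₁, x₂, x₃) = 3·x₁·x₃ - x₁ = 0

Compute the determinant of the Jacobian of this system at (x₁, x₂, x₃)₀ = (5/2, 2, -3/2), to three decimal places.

J = [[2·x₁ - 2, 1, 0], [-x₃, -4·x₃, -x₁ - 4·x₂ + 5], [3·x₃ - 1, 0, 3·x₁]].
At the point, J = [[3.000, 1.000, 0.000], [1.500, 6.000, -5.500], [-5.500, 0.000, 7.500]].
det J = 154.000.

154.000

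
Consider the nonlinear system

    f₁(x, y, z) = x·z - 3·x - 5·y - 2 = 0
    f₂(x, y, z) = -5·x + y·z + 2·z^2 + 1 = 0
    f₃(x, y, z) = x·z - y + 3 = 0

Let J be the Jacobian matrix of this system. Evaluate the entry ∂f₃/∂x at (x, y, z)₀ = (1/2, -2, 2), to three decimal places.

2.000

∂f₃/∂x = z.
At (1/2, -2, 2) this is 2.000.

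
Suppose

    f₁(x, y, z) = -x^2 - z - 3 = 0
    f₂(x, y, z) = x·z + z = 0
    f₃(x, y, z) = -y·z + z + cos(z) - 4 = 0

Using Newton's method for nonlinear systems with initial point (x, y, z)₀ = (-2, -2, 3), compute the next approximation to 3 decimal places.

(5.000, 16.490, 21.000)

At (-2, -2, 3): F = (-10.000, -3.000, 4.01001).
Jacobian J = [[-2·x, 0, -1], [z, 0, x + 1], [0, -z, -y - sin(z) + 1]].
At the point, J = [[4.000, 0.000, -1.000], [3.000, 0.000, -1.000], [0.000, -3.000, 2.85888]] (det J = -3.000).
Solving J·Δ = −F gives Δ = (7.000, 18.490, 18.000).
Then the next iterate is (x, y, z)₁ = (5.000, 16.490, 21.000).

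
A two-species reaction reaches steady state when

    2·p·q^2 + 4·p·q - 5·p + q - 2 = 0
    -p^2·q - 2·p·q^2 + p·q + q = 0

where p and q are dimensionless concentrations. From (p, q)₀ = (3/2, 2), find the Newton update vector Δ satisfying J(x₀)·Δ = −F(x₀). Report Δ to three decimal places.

At (3/2, 2): F = (16.500, -11.500).
Jacobian J = [[2·q^2 + 4·q - 5, 4·p·q + 4·p + 1], [-2·p·q - 2·q^2 + q, -p^2 - 4·p·q + p + 1]].
At the point, J = [[11.000, 19.000], [-12.000, -11.750]] (det J = 98.750).
Solving J·Δ = −F gives Δ = (-0.249, -0.724).

(-0.249, -0.724)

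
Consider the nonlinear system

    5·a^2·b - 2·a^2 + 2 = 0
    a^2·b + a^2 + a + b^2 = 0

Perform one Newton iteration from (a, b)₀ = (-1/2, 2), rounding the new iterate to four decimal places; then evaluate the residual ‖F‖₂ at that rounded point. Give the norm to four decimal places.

2.4327

At (-1/2, 2): F = (4.0000, 4.2500).
Jacobian J = [[10·a·b - 4·a, 5·a^2], [2·a·b + 2·a + 1, a^2 + 2·b]].
At the point, J = [[-8.0000, 1.2500], [-2.0000, 4.2500]] (det J = -31.5000).
Solving J·Δ = −F gives Δ = (0.3710, -0.8254).
Then the next iterate is (a, b)₁ = (-0.1290, 1.1746).
Re-evaluating at (-0.1290, 1.1746): F = (2.064451, 1.286873), so ‖F‖₂ = 2.4327.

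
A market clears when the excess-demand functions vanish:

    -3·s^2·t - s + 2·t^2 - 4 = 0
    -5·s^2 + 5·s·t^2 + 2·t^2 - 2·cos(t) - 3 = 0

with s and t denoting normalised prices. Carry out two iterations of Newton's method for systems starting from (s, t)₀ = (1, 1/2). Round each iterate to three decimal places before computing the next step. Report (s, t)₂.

(1.115, -11.672)

At (1, 1/2): F = (-6.000, -8.00517).
Jacobian J = [[-6·s·t - 1, -3·s^2 + 4·t], [-10·s + 5·t^2, 10·s·t + 4·t + 2·sin(t)]].
At the point, J = [[-4.000, -1.000], [-8.750, 7.95885]] (det J = -40.58540).
Solving J·Δ = −F gives Δ = (-1.374, -0.505).
Then the next iterate is (s, t)₁ = (-0.374, -0.005).
Round to (-0.374, -0.005) and repeat: F = (-3.62385, -5.69935), J = [[-1.01122, -0.43963], [3.74013, -0.01130]].
Δ = (1.489, -11.667), so (s, t)₂ = (1.115, -11.672).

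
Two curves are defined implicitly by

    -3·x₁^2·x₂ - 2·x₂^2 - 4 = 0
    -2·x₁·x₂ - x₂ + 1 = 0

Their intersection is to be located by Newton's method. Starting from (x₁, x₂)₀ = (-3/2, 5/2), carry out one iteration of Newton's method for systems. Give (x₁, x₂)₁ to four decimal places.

(-0.6290, 1.6774)

At (-3/2, 5/2): F = (-33.3750, 6.0000).
Jacobian J = [[-6·x₁·x₂, -3·x₁^2 - 4·x₂], [-2·x₂, -2·x₁ - 1]].
At the point, J = [[22.5000, -16.7500], [-5.0000, 2.0000]] (det J = -38.7500).
Solving J·Δ = −F gives Δ = (0.8710, -0.8226).
Then the next iterate is (x₁, x₂)₁ = (-0.6290, 1.6774).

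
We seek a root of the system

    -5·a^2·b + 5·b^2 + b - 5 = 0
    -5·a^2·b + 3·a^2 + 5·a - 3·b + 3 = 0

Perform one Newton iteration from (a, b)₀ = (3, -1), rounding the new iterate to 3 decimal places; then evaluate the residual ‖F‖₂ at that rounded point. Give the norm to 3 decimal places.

22.150

At (3, -1): F = (44.000, 93.000).
Jacobian J = [[-10·a·b, -5·a^2 + 10·b + 1], [-10·a·b + 6·a + 5, -5·a^2 - 3]].
At the point, J = [[30.000, -54.000], [53.000, -48.000]] (det J = 1422.000).
Solving J·Δ = −F gives Δ = (-2.046, -0.322).
Then the next iterate is (a, b)₁ = (0.954, -1.322).
Re-evaluating at (0.954, -1.322): F = (8.43229, 20.48221), so ‖F‖₂ = 22.150.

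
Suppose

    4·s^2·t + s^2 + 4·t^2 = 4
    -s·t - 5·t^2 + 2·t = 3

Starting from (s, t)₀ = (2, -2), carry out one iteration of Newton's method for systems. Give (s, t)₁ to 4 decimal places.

(1.4286, -0.7929)

At (2, -2): F = (-16.0000, -23.0000).
Jacobian J = [[8·s·t + 2·s, 4·s^2 + 8·t], [-t, -s - 10·t + 2]].
At the point, J = [[-28.0000, 0.0000], [2.0000, 20.0000]] (det J = -560.0000).
Solving J·Δ = −F gives Δ = (-0.5714, 1.2071).
Then the next iterate is (s, t)₁ = (1.4286, -0.7929).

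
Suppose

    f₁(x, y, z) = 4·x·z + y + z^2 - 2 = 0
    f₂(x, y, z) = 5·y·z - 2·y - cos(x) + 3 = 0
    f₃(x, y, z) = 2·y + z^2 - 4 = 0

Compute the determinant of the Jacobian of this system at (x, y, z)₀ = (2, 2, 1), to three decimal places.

J = [[4·z, 1, 4·x + 2·z], [sin(x), 5·z - 2, 5·y], [0, 2, 2·z]].
At the point, J = [[4.000, 1.000, 10.000], [0.90930, 3.000, 10.000], [0.000, 2.000, 2.000]].
det J = -39.633.

-39.633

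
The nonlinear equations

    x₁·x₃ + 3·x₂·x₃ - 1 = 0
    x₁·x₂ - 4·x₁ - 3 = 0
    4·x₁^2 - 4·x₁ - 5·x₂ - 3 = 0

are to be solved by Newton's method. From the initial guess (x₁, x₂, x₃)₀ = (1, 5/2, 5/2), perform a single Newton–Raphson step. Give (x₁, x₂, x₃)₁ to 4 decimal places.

At (1, 5/2, 5/2): F = (20.2500, -4.5000, -15.5000).
Jacobian J = [[x₃, 3·x₃, x₁ + 3·x₂], [x₂ - 4, x₁, 0], [8·x₁ - 4, -5, 0]].
At the point, J = [[2.5000, 7.5000, 8.5000], [-1.5000, 1.0000, 0.0000], [4.0000, -5.0000, 0.0000]] (det J = 29.7500).
Solving J·Δ = −F gives Δ = (-10.8571, -11.7857, 11.2101).
Then the next iterate is (x₁, x₂, x₃)₁ = (-9.8571, -9.2857, 13.7101).

(-9.8571, -9.2857, 13.7101)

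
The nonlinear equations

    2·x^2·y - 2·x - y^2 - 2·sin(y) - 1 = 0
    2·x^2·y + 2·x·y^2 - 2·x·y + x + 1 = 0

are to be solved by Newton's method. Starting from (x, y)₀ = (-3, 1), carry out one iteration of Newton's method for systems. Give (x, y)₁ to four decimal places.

(-1.6893, 0.8682)

At (-3, 1): F = (20.317058, 16.0000).
Jacobian J = [[4·x·y - 2, 2·x^2 - 2·y - 2·cos(y)], [4·x·y + 2·y^2 - 2·y + 1, 2·x^2 + 4·x·y - 2·x]].
At the point, J = [[-14.0000, 14.919395], [-11.0000, 12.0000]] (det J = -3.886651).
Solving J·Δ = −F gives Δ = (1.3107, -0.1318).
Then the next iterate is (x, y)₁ = (-1.6893, 0.8682).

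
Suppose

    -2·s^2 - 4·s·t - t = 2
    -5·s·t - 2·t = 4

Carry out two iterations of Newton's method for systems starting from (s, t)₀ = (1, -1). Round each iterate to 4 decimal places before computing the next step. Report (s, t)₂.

(0.6056, -0.7958)

At (1, -1): F = (1.0000, 3.0000).
Jacobian J = [[-4·s - 4·t, -4·s - 1], [-5·t, -5·s - 2]].
At the point, J = [[0.0000, -5.0000], [5.0000, -7.0000]] (det J = 25.0000).
Solving J·Δ = −F gives Δ = (-0.3200, 0.2000).
Then the next iterate is (s, t)₁ = (0.6800, -0.8000).
Round to (0.6800, -0.8000) and repeat: F = (0.0512, 0.3200), J = [[0.4800, -3.7200], [4.0000, -5.4000]].
Δ = (-0.0744, 0.0042), so (s, t)₂ = (0.6056, -0.7958).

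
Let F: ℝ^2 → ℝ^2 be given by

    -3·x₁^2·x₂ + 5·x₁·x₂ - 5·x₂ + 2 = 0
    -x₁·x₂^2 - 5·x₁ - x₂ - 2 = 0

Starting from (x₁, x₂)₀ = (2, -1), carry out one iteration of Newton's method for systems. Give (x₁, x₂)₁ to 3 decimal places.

(-1.048, -2.762)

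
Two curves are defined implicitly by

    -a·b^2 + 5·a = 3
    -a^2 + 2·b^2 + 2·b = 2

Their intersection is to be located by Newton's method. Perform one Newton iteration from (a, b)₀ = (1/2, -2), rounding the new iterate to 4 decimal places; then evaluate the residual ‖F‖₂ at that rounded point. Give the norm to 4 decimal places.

8.5052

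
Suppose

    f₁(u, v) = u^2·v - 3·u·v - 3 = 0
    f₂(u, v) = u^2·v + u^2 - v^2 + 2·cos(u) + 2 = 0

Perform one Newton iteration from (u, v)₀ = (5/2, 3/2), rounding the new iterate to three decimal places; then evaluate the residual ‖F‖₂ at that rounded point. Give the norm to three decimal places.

15.159

At (5/2, 3/2): F = (-4.875, 13.77271).
Jacobian J = [[2·u·v - 3·v, u^2 - 3·u], [2·u·v + 2·u - 2·sin(u), u^2 - 2·v]].
At the point, J = [[3.000, -1.250], [11.30306, 3.250]] (det J = 23.87882).
Solving J·Δ = −F gives Δ = (-0.057, -4.038).
Then the next iterate is (u, v)₁ = (2.443, -2.538).
Re-evaluating at (2.443, -2.538): F = (0.45359, -15.15211), so ‖F‖₂ = 15.159.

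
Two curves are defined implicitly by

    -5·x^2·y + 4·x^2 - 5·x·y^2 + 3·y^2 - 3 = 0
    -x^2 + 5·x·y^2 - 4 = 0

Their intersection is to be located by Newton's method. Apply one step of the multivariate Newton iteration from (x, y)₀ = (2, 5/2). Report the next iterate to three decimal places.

At (2, 5/2): F = (-80.750, 54.500).
Jacobian J = [[-10·x·y + 8·x - 5·y^2, -5·x^2 - 10·x·y + 6·y], [-2·x + 5·y^2, 10·x·y]].
At the point, J = [[-65.250, -55.000], [27.250, 50.000]] (det J = -1763.750).
Solving J·Δ = −F gives Δ = (-0.590, -0.769).
Then the next iterate is (x, y)₁ = (1.410, 1.731).

(1.410, 1.731)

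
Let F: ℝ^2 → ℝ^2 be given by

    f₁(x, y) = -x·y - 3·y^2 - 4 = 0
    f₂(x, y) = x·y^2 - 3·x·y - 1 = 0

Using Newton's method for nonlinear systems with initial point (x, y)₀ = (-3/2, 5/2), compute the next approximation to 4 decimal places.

At (-3/2, 5/2): F = (-19.0000, 0.8750).
Jacobian J = [[-y, -x - 6·y], [y^2 - 3·y, 2·x·y - 3·x]].
At the point, J = [[-2.5000, -13.5000], [-1.2500, -3.0000]] (det J = -9.3750).
Solving J·Δ = −F gives Δ = (7.3400, -2.7667).
Then the next iterate is (x, y)₁ = (5.8400, -0.2667).

(5.8400, -0.2667)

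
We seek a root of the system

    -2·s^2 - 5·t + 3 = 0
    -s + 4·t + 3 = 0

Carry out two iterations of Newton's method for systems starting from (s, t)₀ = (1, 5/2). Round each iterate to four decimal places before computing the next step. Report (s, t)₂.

(1.5544, -0.3614)

At (1, 5/2): F = (-11.5000, 12.0000).
Jacobian J = [[-4·s, -5], [-1, 4]].
At the point, J = [[-4.0000, -5.0000], [-1.0000, 4.0000]] (det J = -21.0000).
Solving J·Δ = −F gives Δ = (0.6667, -2.8333).
Then the next iterate is (s, t)₁ = (1.6667, -0.3333).
Round to (1.6667, -0.3333) and repeat: F = (-0.889278, 0.0001), J = [[-6.6668, -5.0000], [-1.0000, 4.0000]].
Δ = (-0.1123, -0.0281), so (s, t)₂ = (1.5544, -0.3614).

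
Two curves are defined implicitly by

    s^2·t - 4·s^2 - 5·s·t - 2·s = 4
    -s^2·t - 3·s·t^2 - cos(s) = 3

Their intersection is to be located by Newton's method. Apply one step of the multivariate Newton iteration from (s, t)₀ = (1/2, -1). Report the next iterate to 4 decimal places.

At (1/2, -1): F = (-3.7500, -5.127583).
Jacobian J = [[2·s·t - 8·s - 5·t - 2, s^2 - 5·s], [-2·s·t - 3·t^2 + sin(s), -s^2 - 6·s·t]].
At the point, J = [[-2.0000, -2.2500], [-1.520574, 2.7500]] (det J = -8.921293).
Solving J·Δ = −F gives Δ = (-2.4491, 0.5104).
Then the next iterate is (s, t)₁ = (-1.9491, -0.4896).

(-1.9491, -0.4896)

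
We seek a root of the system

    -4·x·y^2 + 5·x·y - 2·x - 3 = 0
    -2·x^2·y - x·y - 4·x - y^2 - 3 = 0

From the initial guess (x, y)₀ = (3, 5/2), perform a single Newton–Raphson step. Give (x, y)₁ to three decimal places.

(1.333, 2.004)

At (3, 5/2): F = (-46.500, -73.750).
Jacobian J = [[-4·y^2 + 5·y - 2, -8·x·y + 5·x], [-4·x·y - y - 4, -2·x^2 - x - 2·y]].
At the point, J = [[-14.500, -45.000], [-36.500, -26.000]] (det J = -1265.500).
Solving J·Δ = −F gives Δ = (-1.667, -0.496).
Then the next iterate is (x, y)₁ = (1.333, 2.004).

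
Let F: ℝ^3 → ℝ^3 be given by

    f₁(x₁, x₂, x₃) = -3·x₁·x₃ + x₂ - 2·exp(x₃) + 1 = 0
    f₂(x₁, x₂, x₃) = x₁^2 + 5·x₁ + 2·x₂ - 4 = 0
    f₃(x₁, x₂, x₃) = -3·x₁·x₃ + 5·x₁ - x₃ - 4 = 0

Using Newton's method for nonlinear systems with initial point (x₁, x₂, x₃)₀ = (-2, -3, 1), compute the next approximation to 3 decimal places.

(0.034, 3.983, 1.986)

At (-2, -3, 1): F = (-1.43656, -16.000, -9.000).
Jacobian J = [[-3·x₃, 1, -3·x₁ - 2·exp(x₃)], [2·x₁ + 5, 2, 0], [-3·x₃ + 5, 0, -3·x₁ - 1]].
At the point, J = [[-3.000, 1.000, 0.56344], [1.000, 2.000, 0.000], [2.000, 0.000, 5.000]] (det J = -37.25375).
Solving J·Δ = −F gives Δ = (2.034, 6.983, 0.986).
Then the next iterate is (x₁, x₂, x₃)₁ = (0.034, 3.983, 1.986).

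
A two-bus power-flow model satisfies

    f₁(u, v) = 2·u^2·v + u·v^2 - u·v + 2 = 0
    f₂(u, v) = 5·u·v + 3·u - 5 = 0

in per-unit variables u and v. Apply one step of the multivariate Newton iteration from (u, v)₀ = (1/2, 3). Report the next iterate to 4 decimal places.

(0.6771, 0.1250)

At (1/2, 3): F = (6.5000, 4.0000).
Jacobian J = [[4·u·v + v^2 - v, 2·u^2 + 2·u·v - u], [5·v + 3, 5·u]].
At the point, J = [[12.0000, 3.0000], [18.0000, 2.5000]] (det J = -24.0000).
Solving J·Δ = −F gives Δ = (0.1771, -2.8750).
Then the next iterate is (u, v)₁ = (0.6771, 0.1250).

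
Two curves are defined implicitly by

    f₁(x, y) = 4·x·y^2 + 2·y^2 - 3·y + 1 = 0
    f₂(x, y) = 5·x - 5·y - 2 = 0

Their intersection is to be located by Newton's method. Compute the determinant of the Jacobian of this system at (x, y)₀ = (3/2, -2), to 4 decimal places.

J = [[4·y^2, 8·x·y + 4·y - 3], [5, -5]].
At the point, J = [[16.0000, -35.0000], [5.0000, -5.0000]].
det J = 95.0000.

95.0000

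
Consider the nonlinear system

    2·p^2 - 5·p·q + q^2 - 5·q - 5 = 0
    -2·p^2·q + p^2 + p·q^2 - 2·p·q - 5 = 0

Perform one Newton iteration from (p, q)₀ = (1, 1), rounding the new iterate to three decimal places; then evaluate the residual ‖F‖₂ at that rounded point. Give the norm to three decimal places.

At (1, 1): F = (-12.000, -7.000).
Jacobian J = [[4·p - 5·q, -5·p + 2·q - 5], [-4·p·q + 2·p + q^2 - 2·q, -2·p^2 + 2·p·q - 2·p]].
At the point, J = [[-1.000, -8.000], [-3.000, -2.000]] (det J = -22.000).
Solving J·Δ = −F gives Δ = (-1.455, -1.318).
Then the next iterate is (p, q)₁ = (-0.455, -0.318).
Re-evaluating at (-0.455, -0.318): F = (-3.61828, -4.99670), so ‖F‖₂ = 6.169.

6.169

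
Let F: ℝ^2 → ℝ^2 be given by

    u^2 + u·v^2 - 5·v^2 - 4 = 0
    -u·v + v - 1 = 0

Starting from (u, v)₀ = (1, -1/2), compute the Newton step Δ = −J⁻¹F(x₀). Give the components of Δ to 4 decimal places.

At (1, -1/2): F = (-4.0000, -1.0000).
Jacobian J = [[2·u + v^2, 2·u·v - 10·v], [-v, -u + 1]].
At the point, J = [[2.2500, 4.0000], [0.5000, 0.0000]] (det J = -2.0000).
Solving J·Δ = −F gives Δ = (2.0000, -0.1250).

(2.0000, -0.1250)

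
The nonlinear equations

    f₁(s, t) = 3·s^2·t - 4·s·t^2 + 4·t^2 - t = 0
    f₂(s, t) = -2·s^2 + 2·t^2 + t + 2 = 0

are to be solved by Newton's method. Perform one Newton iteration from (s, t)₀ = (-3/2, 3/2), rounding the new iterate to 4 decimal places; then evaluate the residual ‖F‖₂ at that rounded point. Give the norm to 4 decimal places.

8.5168

At (-3/2, 3/2): F = (31.1250, 3.5000).
Jacobian J = [[6·s·t - 4·t^2, 3·s^2 - 8·s·t + 8·t - 1], [-4·s, 4·t + 1]].
At the point, J = [[-22.5000, 35.7500], [6.0000, 7.0000]] (det J = -372.0000).
Solving J·Δ = −F gives Δ = (0.2493, -0.7137).
Then the next iterate is (s, t)₁ = (-1.2507, 0.7863).
Re-evaluating at (-1.2507, 0.7863): F = (8.469751, 0.894334), so ‖F‖₂ = 8.5168.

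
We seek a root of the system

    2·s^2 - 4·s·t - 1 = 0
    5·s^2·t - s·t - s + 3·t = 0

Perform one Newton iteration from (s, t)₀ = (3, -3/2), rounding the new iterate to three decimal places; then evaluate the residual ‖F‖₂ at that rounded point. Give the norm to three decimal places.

9.194

At (3, -3/2): F = (35.000, -70.500).
Jacobian J = [[4·s - 4·t, -4·s], [10·s·t - t - 1, 5·s^2 - s + 3]].
At the point, J = [[18.000, -12.000], [-44.500, 45.000]] (det J = 276.000).
Solving J·Δ = −F gives Δ = (-2.641, -1.045).
Then the next iterate is (s, t)₁ = (0.359, -2.545).
Re-evaluating at (0.359, -2.545): F = (2.91238, -8.72036), so ‖F‖₂ = 9.194.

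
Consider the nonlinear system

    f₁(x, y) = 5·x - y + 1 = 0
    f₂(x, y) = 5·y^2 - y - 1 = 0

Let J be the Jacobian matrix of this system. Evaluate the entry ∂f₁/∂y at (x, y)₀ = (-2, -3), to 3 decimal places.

-1.000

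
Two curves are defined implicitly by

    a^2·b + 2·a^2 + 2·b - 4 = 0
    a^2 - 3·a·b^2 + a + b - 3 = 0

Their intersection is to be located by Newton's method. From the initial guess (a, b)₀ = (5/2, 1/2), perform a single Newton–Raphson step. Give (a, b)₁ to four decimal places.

(1.5514, 0.4069)

At (5/2, 1/2): F = (12.6250, 4.3750).
Jacobian J = [[2·a·b + 4·a, a^2 + 2], [2·a - 3·b^2 + 1, -6·a·b + 1]].
At the point, J = [[12.5000, 8.2500], [5.2500, -6.5000]] (det J = -124.5625).
Solving J·Δ = −F gives Δ = (-0.9486, -0.0931).
Then the next iterate is (a, b)₁ = (1.5514, 0.4069).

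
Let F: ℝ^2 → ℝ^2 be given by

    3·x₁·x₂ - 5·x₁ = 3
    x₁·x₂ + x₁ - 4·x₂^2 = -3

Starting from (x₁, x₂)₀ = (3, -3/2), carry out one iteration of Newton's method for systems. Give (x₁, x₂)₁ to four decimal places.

At (3, -3/2): F = (-31.5000, -7.5000).
Jacobian J = [[3·x₂ - 5, 3·x₁], [x₂ + 1, x₁ - 8·x₂]].
At the point, J = [[-9.5000, 9.0000], [-0.5000, 15.0000]] (det J = -138.0000).
Solving J·Δ = −F gives Δ = (-2.9348, 0.4022).
Then the next iterate is (x₁, x₂)₁ = (0.0652, -1.0978).

(0.0652, -1.0978)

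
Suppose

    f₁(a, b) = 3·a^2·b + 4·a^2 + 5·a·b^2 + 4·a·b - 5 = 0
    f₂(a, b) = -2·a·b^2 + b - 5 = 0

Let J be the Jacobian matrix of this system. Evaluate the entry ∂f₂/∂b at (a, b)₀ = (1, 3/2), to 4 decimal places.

∂f₂/∂b = -4·a·b + 1.
At (1, 3/2) this is -5.0000.

-5.0000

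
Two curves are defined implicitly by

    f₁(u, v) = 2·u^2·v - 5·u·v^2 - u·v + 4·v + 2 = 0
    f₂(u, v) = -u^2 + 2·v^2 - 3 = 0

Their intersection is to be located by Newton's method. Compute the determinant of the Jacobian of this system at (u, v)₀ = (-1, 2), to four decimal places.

-294.0000

J = [[4·u·v - 5·v^2 - v, 2·u^2 - 10·u·v - u + 4], [-2·u, 4·v]].
At the point, J = [[-30.0000, 27.0000], [2.0000, 8.0000]].
det J = -294.0000.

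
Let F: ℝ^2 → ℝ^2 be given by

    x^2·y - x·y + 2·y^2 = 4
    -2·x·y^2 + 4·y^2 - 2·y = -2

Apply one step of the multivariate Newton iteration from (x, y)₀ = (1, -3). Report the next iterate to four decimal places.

At (1, -3): F = (14.0000, 26.0000).
Jacobian J = [[2·x·y - y, x^2 - x + 4·y], [-2·y^2, -4·x·y + 8·y - 2]].
At the point, J = [[-3.0000, -12.0000], [-18.0000, -14.0000]] (det J = -174.0000).
Solving J·Δ = −F gives Δ = (0.6667, 1.0000).
Then the next iterate is (x, y)₁ = (1.6667, -2.0000).

(1.6667, -2.0000)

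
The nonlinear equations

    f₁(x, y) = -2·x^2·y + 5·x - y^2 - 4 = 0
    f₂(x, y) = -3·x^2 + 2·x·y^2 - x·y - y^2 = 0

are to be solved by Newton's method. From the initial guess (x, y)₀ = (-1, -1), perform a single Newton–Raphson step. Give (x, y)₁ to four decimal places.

At (-1, -1): F = (-8.0000, -7.0000).
Jacobian J = [[-4·x·y + 5, -2·x^2 - 2·y], [-6·x + 2·y^2 - y, 4·x·y - x - 2·y]].
At the point, J = [[1.0000, 0.0000], [9.0000, 7.0000]] (det J = 7.0000).
Solving J·Δ = −F gives Δ = (8.0000, -9.2857).
Then the next iterate is (x, y)₁ = (7.0000, -10.2857).

(7.0000, -10.2857)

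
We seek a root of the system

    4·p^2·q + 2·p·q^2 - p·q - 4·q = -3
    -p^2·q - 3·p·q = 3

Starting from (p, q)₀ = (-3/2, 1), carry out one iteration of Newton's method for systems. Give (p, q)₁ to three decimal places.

(-0.894, 1.333)

At (-3/2, 1): F = (6.500, -0.750).
Jacobian J = [[8·p·q + 2·q^2 - q, 4·p^2 + 4·p·q - p - 4], [-2·p·q - 3·q, -p^2 - 3·p]].
At the point, J = [[-11.000, 0.500], [0.000, 2.250]] (det J = -24.750).
Solving J·Δ = −F gives Δ = (0.606, 0.333).
Then the next iterate is (p, q)₁ = (-0.894, 1.333).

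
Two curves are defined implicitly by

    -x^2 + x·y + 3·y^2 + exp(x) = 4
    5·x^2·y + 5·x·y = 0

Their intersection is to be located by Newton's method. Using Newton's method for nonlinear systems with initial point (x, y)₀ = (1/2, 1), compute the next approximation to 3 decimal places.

At (1/2, 1): F = (0.89872, 3.750).
Jacobian J = [[-2·x + y + exp(x), x + 6·y], [10·x·y + 5·y, 5·x^2 + 5·x]].
At the point, J = [[1.64872, 6.500], [10.000, 3.750]] (det J = -58.81730).
Solving J·Δ = −F gives Δ = (-0.357, -0.048).
Then the next iterate is (x, y)₁ = (0.143, 0.952).

(0.143, 0.952)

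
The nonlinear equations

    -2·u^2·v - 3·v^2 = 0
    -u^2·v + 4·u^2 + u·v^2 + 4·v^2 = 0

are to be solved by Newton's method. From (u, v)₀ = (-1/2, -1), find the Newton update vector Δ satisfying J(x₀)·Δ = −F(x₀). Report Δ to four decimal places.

(0.2192, 0.5342)

At (-1/2, -1): F = (-2.5000, 4.7500).
Jacobian J = [[-4·u·v, -2·u^2 - 6·v], [-2·u·v + 8·u + v^2, -u^2 + 2·u·v + 8·v]].
At the point, J = [[-2.0000, 5.5000], [-4.0000, -7.2500]] (det J = 36.5000).
Solving J·Δ = −F gives Δ = (0.2192, 0.5342).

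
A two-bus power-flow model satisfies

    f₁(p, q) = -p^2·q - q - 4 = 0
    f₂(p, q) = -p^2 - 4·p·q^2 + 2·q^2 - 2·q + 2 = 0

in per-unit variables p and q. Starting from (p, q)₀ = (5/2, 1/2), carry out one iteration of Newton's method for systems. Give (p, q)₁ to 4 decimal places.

(3.7804, -0.9932)

At (5/2, 1/2): F = (-7.6250, -7.2500).
Jacobian J = [[-2·p·q, -p^2 - 1], [-2·p - 4·q^2, -8·p·q + 4·q - 2]].
At the point, J = [[-2.5000, -7.2500], [-6.0000, -10.0000]] (det J = -18.5000).
Solving J·Δ = −F gives Δ = (1.2804, -1.4932).
Then the next iterate is (p, q)₁ = (3.7804, -0.9932).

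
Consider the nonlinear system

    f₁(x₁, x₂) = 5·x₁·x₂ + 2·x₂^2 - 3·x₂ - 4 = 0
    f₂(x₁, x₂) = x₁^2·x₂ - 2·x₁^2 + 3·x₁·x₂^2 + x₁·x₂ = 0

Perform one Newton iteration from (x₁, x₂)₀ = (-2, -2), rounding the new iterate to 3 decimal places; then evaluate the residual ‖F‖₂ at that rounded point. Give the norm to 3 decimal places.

At (-2, -2): F = (30.000, -36.000).
Jacobian J = [[5·x₂, 5·x₁ + 4·x₂ - 3], [2·x₁·x₂ - 4·x₁ + 3·x₂^2 + x₂, x₁^2 + 6·x₁·x₂ + x₁]].
At the point, J = [[-10.000, -21.000], [26.000, 26.000]] (det J = 286.000).
Solving J·Δ = −F gives Δ = (-0.084, 1.469).
Then the next iterate is (x₁, x₂)₁ = (-2.084, -0.531).
Re-evaluating at (-2.084, -0.531): F = (3.68994, -11.64849), so ‖F‖₂ = 12.219.

12.219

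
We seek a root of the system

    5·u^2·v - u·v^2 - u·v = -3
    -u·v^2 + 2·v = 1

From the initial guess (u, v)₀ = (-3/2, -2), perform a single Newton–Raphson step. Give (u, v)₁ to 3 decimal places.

(-0.803, -2.447)

At (-3/2, -2): F = (-16.500, 1.000).
Jacobian J = [[10·u·v - v^2 - v, 5·u^2 - 2·u·v - u], [-v^2, -2·u·v + 2]].
At the point, J = [[28.000, 6.750], [-4.000, -4.000]] (det J = -85.000).
Solving J·Δ = −F gives Δ = (0.697, -0.447).
Then the next iterate is (u, v)₁ = (-0.803, -2.447).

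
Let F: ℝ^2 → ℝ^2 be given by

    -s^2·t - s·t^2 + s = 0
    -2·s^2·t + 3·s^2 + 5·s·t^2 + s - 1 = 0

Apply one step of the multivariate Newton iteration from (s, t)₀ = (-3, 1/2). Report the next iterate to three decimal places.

(-1.440, 0.350)

At (-3, 1/2): F = (-6.750, 10.250).
Jacobian J = [[-2·s·t - t^2 + 1, -s^2 - 2·s·t], [-4·s·t + 6·s + 5·t^2 + 1, -2·s^2 + 10·s·t]].
At the point, J = [[3.750, -6.000], [-9.750, -33.000]] (det J = -182.250).
Solving J·Δ = −F gives Δ = (1.560, -0.150).
Then the next iterate is (s, t)₁ = (-1.440, 0.350).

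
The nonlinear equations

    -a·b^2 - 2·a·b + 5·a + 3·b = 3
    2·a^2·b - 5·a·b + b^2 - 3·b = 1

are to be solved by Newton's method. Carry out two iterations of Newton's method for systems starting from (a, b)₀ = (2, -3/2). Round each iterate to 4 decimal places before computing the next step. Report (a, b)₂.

At (2, -3/2): F = (4.0000, 8.7500).
Jacobian J = [[-b^2 - 2·b + 5, -2·a·b - 2·a + 3], [4·a·b - 5·b, 2·a^2 - 5·a + 2·b - 3]].
At the point, J = [[5.7500, 5.0000], [-4.5000, -8.0000]] (det J = -23.5000).
Solving J·Δ = −F gives Δ = (-3.2234, 2.9069).
Then the next iterate is (a, b)₁ = (-1.2234, 1.4069).
Round to (-1.2234, 1.4069) and repeat: F = (0.967661, 9.576111), J = [[0.206832, 8.889203], [-13.919306, 8.924215]].
Δ = (0.6091, -0.1230), so (a, b)₂ = (-0.6143, 1.2839).

(-0.6143, 1.2839)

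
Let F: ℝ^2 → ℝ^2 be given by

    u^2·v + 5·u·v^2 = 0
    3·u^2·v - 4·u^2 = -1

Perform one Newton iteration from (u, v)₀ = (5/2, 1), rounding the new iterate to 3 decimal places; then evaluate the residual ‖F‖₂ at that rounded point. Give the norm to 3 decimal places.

At (5/2, 1): F = (18.750, -5.250).
Jacobian J = [[2·u·v + 5·v^2, u^2 + 10·u·v], [6·u·v - 8·u, 3·u^2]].
At the point, J = [[10.000, 31.250], [-5.000, 18.750]] (det J = 343.750).
Solving J·Δ = −F gives Δ = (-1.500, -0.120).
Then the next iterate is (u, v)₁ = (1.000, 0.880).
Re-evaluating at (1.000, 0.880): F = (4.752, -0.360), so ‖F‖₂ = 4.766.

4.766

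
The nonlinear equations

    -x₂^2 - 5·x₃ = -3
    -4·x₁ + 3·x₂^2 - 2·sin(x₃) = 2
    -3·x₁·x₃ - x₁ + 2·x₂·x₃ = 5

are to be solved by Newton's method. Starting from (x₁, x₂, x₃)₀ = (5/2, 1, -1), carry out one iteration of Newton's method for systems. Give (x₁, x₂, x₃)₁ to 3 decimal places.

(6.937, 5.132, -1.253)

At (5/2, 1, -1): F = (7.000, -7.31706, -2.000).
Jacobian J = [[0, -2·x₂, -5], [-4, 6·x₂, -2·cos(x₃)], [-3·x₃ - 1, 2·x₃, -3·x₁ + 2·x₂]].
At the point, J = [[0.000, -2.000, -5.000], [-4.000, 6.000, -1.08060], [2.000, -2.000, -5.500]] (det J = 68.32242).
Solving J·Δ = −F gives Δ = (4.437, 4.132, -0.253).
Then the next iterate is (x₁, x₂, x₃)₁ = (6.937, 5.132, -1.253).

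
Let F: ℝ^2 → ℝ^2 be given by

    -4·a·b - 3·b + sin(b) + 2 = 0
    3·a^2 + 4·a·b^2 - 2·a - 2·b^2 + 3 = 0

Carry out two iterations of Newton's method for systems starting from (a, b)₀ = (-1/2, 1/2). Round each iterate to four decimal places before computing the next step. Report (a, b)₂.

(-1.0623, 1.1779)

At (-1/2, 1/2): F = (1.979426, 3.7500).
Jacobian J = [[-4·b, -4·a + cos(b) - 3], [6·a + 4·b^2 - 2, 8·a·b - 4·b]].
At the point, J = [[-2.0000, -0.122417], [-4.0000, -4.0000]] (det J = 7.510330).
Solving J·Δ = −F gives Δ = (0.9931, -0.0556).
Then the next iterate is (a, b)₁ = (0.4931, 0.4444).
Round to (0.4931, 0.4444) and repeat: F = (0.220182, 2.737792), J = [[-1.7776, -4.069531], [1.748565, -0.024531]].
Δ = (-1.5554, 0.7335), so (a, b)₂ = (-1.0623, 1.1779).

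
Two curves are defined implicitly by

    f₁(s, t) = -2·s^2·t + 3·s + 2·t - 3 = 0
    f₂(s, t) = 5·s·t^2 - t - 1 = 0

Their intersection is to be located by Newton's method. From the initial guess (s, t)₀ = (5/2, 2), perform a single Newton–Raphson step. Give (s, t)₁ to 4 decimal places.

At (5/2, 2): F = (-16.5000, 47.0000).
Jacobian J = [[-4·s·t + 3, -2·s^2 + 2], [5·t^2, 10·s·t - 1]].
At the point, J = [[-17.0000, -10.5000], [20.0000, 49.0000]] (det J = -623.0000).
Solving J·Δ = −F gives Δ = (-0.5056, -0.7528).
Then the next iterate is (s, t)₁ = (1.9944, 1.2472).

(1.9944, 1.2472)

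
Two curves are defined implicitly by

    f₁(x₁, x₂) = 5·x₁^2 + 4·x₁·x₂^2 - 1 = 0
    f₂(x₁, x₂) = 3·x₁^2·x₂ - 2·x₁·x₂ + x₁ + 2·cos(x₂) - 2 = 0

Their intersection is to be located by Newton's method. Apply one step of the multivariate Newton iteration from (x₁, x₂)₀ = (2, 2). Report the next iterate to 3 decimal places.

At (2, 2): F = (51.000, 15.16771).
Jacobian J = [[10·x₁ + 4·x₂^2, 8·x₁·x₂], [6·x₁·x₂ - 2·x₂ + 1, 3·x₁^2 - 2·x₁ - 2·sin(x₂)]].
At the point, J = [[36.000, 32.000], [21.000, 6.18141]] (det J = -449.46941).
Solving J·Δ = −F gives Δ = (-0.378, -1.168).
Then the next iterate is (x₁, x₂)₁ = (1.622, 0.832).

(1.622, 0.832)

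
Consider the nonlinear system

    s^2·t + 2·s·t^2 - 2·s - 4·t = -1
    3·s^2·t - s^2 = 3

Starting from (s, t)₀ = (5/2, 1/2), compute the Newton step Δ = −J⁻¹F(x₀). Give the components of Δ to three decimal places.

(50.200, -6.700)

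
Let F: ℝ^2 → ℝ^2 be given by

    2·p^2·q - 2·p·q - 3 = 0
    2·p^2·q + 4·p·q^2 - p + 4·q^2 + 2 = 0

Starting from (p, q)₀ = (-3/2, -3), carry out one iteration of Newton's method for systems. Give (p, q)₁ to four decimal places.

(-142.0000, 450.0000)

At (-3/2, -3): F = (-25.5000, -28.0000).
Jacobian J = [[4·p·q - 2·q, 2·p^2 - 2·p], [4·p·q + 4·q^2 - 1, 2·p^2 + 8·p·q + 8·q]].
At the point, J = [[24.0000, 7.5000], [53.0000, 16.5000]] (det J = -1.5000).
Solving J·Δ = −F gives Δ = (-140.5000, 453.0000).
Then the next iterate is (p, q)₁ = (-142.0000, 450.0000).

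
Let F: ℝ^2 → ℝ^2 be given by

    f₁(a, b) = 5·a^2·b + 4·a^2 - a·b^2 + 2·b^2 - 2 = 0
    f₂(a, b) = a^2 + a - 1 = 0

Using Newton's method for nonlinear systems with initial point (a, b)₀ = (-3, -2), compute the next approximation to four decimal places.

(-2.0000, -1.8400)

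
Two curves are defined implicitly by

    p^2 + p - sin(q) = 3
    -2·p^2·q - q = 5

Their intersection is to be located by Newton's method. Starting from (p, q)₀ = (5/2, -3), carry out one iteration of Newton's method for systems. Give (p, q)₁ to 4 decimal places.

(1.4641, -2.6724)

At (5/2, -3): F = (5.891120, 35.5000).
Jacobian J = [[2·p + 1, -cos(q)], [-4·p·q, -2·p^2 - 1]].
At the point, J = [[6.0000, 0.989992], [30.0000, -13.5000]] (det J = -110.699775).
Solving J·Δ = −F gives Δ = (-1.0359, 0.3276).
Then the next iterate is (p, q)₁ = (1.4641, -2.6724).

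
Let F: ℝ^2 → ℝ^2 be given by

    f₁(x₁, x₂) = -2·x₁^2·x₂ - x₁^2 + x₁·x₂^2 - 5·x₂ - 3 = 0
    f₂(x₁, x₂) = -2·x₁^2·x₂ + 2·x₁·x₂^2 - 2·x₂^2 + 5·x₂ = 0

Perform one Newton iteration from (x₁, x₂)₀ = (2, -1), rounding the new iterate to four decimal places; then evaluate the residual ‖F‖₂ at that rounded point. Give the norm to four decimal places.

1.8049

At (2, -1): F = (8.0000, 5.0000).
Jacobian J = [[-4·x₁·x₂ - 2·x₁ + x₂^2, -2·x₁^2 + 2·x₁·x₂ - 5], [-4·x₁·x₂ + 2·x₂^2, -2·x₁^2 + 4·x₁·x₂ - 4·x₂ + 5]].
At the point, J = [[5.0000, -17.0000], [10.0000, -7.0000]] (det J = 135.0000).
Solving J·Δ = −F gives Δ = (-0.2148, 0.4074).
Then the next iterate is (x₁, x₂)₁ = (1.7852, -0.5926).
Re-evaluating at (1.7852, -0.5926): F = (1.180138, 1.365645), so ‖F‖₂ = 1.8049.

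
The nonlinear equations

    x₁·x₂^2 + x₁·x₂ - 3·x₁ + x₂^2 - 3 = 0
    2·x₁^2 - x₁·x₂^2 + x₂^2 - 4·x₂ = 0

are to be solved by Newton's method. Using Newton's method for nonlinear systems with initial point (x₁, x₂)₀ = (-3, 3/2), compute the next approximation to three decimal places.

At (-3, 3/2): F = (-3.000, 21.000).
Jacobian J = [[x₂^2 + x₂ - 3, 2·x₁·x₂ + x₁ + 2·x₂], [4·x₁ - x₂^2, -2·x₁·x₂ + 2·x₂ - 4]].
At the point, J = [[0.750, -9.000], [-14.250, 8.000]] (det J = -122.250).
Solving J·Δ = −F gives Δ = (1.350, -0.221).
Then the next iterate is (x₁, x₂)₁ = (-1.650, 1.279).

(-1.650, 1.279)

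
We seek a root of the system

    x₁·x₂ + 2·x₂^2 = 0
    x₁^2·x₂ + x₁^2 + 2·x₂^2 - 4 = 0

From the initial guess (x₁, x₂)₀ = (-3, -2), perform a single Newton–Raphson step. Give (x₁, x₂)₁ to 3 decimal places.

(-2.359, -0.844)

At (-3, -2): F = (14.000, -5.000).
Jacobian J = [[x₂, x₁ + 4·x₂], [2·x₁·x₂ + 2·x₁, x₁^2 + 4·x₂]].
At the point, J = [[-2.000, -11.000], [6.000, 1.000]] (det J = 64.000).
Solving J·Δ = −F gives Δ = (0.641, 1.156).
Then the next iterate is (x₁, x₂)₁ = (-2.359, -0.844).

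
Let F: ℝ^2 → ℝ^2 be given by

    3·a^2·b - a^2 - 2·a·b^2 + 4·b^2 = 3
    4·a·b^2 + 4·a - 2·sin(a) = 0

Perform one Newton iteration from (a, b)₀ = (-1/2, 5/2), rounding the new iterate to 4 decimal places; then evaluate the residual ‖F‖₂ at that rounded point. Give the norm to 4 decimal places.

At (-1/2, 5/2): F = (29.8750, -13.541149).
Jacobian J = [[6·a·b - 2·a - 2·b^2, 3·a^2 - 4·a·b + 8·b], [4·b^2 - 2·cos(a) + 4, 8·a·b]].
At the point, J = [[-19.0000, 25.7500], [27.244835, -10.0000]] (det J = -511.554498).
Solving J·Δ = −F gives Δ = (0.0976, -1.0882).
Then the next iterate is (a, b)₁ = (-0.4024, 1.4118).
Re-evaluating at (-0.4024, 1.4118): F = (7.100722, -4.034566), so ‖F‖₂ = 8.1669.

8.1669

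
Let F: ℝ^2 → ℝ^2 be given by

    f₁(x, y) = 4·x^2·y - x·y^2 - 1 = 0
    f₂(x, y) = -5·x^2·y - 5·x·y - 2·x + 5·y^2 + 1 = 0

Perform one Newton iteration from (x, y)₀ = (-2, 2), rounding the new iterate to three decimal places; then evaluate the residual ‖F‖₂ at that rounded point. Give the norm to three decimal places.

9.620

At (-2, 2): F = (39.000, 5.000).
Jacobian J = [[8·x·y - y^2, 4·x^2 - 2·x·y], [-10·x·y - 5·y - 2, -5·x^2 - 5·x + 10·y]].
At the point, J = [[-36.000, 24.000], [28.000, 10.000]] (det J = -1032.000).
Solving J·Δ = −F gives Δ = (0.262, -1.233).
Then the next iterate is (x, y)₁ = (-1.738, 0.767).
Re-evaluating at (-1.738, 0.767): F = (9.28978, 2.49851), so ‖F‖₂ = 9.620.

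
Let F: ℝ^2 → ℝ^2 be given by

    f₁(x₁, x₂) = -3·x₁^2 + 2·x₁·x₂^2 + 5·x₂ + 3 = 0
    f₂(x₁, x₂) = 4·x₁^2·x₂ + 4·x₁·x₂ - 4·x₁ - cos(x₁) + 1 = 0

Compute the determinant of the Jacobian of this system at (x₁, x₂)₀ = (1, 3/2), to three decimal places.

-175.256

J = [[-6·x₁ + 2·x₂^2, 4·x₁·x₂ + 5], [8·x₁·x₂ + 4·x₂ + sin(x₁) - 4, 4·x₁^2 + 4·x₁]].
At the point, J = [[-1.500, 11.000], [14.84147, 8.000]].
det J = -175.256.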